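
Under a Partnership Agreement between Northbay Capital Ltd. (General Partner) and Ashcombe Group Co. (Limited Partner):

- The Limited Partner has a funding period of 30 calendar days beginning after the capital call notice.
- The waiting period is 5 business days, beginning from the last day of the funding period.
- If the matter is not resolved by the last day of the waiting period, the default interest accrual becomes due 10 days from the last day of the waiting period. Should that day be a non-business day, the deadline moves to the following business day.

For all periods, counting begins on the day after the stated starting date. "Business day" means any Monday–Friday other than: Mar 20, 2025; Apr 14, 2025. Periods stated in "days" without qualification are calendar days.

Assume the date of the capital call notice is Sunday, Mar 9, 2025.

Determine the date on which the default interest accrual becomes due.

Apr 28, 2025

Adding 30 calendar days to Mar 9, 2025 gives Apr 8, 2025, which is the last day of the funding period.
The last day of the waiting period: counting 5 business days from Tuesday, Apr 8, 2025 (Apr 9, Apr 10, Apr 11, Apr 15, Apr 16, skipping weekends and the listed holiday on Apr 14) reaches Wednesday, Apr 16, 2025.
The date on which the default interest accrual becomes due: Apr 16, 2025 + 10 days = Apr 26, 2025. That falls on a Saturday, so it rolls to the next business day, Monday, Apr 28, 2025.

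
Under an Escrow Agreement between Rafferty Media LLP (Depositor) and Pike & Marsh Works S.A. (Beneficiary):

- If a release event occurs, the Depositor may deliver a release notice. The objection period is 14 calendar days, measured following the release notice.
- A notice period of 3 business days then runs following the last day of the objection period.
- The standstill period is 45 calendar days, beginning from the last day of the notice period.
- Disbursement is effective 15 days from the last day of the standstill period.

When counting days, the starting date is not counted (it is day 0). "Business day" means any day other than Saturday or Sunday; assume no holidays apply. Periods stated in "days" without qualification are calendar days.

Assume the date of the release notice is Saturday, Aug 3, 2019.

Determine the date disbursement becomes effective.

Oct 20, 2019

Adding 14 calendar days to Aug 3, 2019 gives Aug 17, 2019, which is the last day of the objection period.
The last day of the notice period: 3 business days after Saturday, Aug 17, 2019, skipping weekends — Aug 19, Aug 20, Aug 21 — lands on Wednesday, Aug 21, 2019.
The last day of the standstill period: 45 calendar days after Aug 21, 2019 is Oct 5, 2019.
Adding 15 calendar days to Oct 5, 2019 gives Oct 20, 2019, which is the date disbursement becomes effective.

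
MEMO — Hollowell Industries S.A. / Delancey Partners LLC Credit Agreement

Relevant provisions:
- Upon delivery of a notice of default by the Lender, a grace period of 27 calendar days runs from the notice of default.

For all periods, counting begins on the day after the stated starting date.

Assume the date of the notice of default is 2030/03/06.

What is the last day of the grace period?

The last day of the grace period: 2030/03/06 + 27 days = 2030/04/02.

2030/04/02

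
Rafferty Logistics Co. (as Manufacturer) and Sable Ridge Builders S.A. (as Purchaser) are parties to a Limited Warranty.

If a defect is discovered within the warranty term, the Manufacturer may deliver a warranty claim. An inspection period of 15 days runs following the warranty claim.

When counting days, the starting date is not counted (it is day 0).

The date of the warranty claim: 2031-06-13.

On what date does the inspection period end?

The last day of the inspection period: 15 calendar days after 2031-06-13 is 2031-06-28.

2031-06-28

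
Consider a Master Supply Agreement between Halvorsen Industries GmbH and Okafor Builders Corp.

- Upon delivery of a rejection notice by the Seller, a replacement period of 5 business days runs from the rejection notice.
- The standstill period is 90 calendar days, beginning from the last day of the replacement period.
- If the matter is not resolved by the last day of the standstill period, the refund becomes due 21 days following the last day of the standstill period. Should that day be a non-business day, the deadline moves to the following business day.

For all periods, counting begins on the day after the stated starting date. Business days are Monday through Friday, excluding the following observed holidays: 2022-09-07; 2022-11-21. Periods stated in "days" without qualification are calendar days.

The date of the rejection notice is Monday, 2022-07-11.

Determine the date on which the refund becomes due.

2022-11-07

The last day of the replacement period: counting 5 business days from Monday, 2022-07-11 (Jul 12, Jul 13, Jul 14, Jul 15, Jul 18, skipping weekends) reaches Monday, 2022-07-18.
Adding 90 calendar days to 2022-07-18 gives 2022-10-16, which is the last day of the standstill period.
The date on which the refund becomes due: 2022-10-16 + 21 days = 2022-11-06. That falls on a Sunday, so it rolls to the next business day, Monday, 2022-11-07.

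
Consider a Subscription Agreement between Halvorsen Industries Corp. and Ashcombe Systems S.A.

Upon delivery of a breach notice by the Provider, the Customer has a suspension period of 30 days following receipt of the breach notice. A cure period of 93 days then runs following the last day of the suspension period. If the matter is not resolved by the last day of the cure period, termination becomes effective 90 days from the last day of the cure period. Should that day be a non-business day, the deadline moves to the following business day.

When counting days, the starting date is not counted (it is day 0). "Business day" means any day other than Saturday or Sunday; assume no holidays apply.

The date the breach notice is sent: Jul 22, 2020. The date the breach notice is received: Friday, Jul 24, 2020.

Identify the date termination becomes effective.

The last day of the suspension period: Jul 24, 2020 + 30 days = Aug 23, 2020.
The last day of the cure period: 93 calendar days after Aug 23, 2020 is Nov 24, 2020.
The date termination becomes effective: 90 calendar days after Nov 24, 2020 is Feb 22, 2021. Feb 22, 2021 is a Monday, so no roll-forward applies.

Feb 22, 2021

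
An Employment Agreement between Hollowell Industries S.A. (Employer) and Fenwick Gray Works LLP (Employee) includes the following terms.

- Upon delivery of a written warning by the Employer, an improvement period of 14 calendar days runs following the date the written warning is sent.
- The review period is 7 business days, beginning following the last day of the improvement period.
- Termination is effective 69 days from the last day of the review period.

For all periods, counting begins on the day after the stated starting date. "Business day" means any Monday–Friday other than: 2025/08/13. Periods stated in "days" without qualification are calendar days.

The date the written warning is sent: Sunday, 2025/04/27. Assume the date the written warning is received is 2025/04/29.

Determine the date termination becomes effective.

The last day of the improvement period: 2025/04/27 + 14 days = 2025/05/11.
The last day of the review period: counting 7 business days from Sunday, 2025/05/11 (May 12, May 13, May 14, May 15, May 16, May 19, May 20, skipping weekends) reaches Tuesday, 2025/05/20.
The date termination becomes effective: 69 calendar days after 2025/05/20 is 2025/07/28.

2025/07/28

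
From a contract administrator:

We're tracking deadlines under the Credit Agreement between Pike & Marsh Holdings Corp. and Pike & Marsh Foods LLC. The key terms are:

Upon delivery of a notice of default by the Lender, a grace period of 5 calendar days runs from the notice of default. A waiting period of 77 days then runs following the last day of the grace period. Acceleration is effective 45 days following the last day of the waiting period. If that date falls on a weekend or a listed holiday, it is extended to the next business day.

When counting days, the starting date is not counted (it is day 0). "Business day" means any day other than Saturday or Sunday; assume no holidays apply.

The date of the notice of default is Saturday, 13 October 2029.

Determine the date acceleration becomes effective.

18 February 2030

Adding 5 calendar days to 13 October 2029 gives 18 October 2029, which is the last day of the grace period.
Adding 77 calendar days to 18 October 2029 gives 3 January 2030, which is the last day of the waiting period.
The date acceleration becomes effective: 45 calendar days after 3 January 2030 is 17 February 2030. That falls on a Sunday, so it rolls to the next business day, Monday, 18 February 2030.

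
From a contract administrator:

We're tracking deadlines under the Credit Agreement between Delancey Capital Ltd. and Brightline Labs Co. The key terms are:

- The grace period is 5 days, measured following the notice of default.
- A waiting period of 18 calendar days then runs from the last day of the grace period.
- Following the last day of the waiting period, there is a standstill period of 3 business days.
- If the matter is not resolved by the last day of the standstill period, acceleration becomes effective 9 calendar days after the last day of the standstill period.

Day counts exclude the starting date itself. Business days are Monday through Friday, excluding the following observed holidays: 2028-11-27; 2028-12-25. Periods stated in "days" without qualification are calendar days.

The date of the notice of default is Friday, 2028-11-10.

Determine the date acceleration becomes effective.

2028-12-15

The last day of the grace period: 2028-11-10 + 5 days = 2028-11-15.
The last day of the waiting period: 2028-11-15 + 18 days = 2028-12-03.
The last day of the standstill period: 3 business days after Sunday, 2028-12-03, skipping weekends — Dec 4, Dec 5, Dec 6 — lands on Wednesday, 2028-12-06.
The date acceleration becomes effective: 9 calendar days after 2028-12-06 is 2028-12-15.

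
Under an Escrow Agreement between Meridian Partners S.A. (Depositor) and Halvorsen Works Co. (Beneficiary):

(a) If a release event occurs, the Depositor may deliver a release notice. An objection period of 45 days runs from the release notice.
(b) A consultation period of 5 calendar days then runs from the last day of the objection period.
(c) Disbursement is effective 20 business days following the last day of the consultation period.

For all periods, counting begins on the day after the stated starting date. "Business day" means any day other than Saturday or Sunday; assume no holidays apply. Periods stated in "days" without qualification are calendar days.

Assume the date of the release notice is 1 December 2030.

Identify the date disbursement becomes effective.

Adding 45 calendar days to 1 December 2030 gives 15 January 2031, which is the last day of the objection period.
The last day of the consultation period: 5 calendar days after 15 January 2031 is 20 January 2031.
The date disbursement becomes effective: counting 20 business days from Monday, 20 January 2031 (Jan 21, Jan 22, Jan 23, Jan 24, …, Feb 13, Feb 14, Feb 17, skipping weekends) reaches Monday, 17 February 2031.

17 February 2031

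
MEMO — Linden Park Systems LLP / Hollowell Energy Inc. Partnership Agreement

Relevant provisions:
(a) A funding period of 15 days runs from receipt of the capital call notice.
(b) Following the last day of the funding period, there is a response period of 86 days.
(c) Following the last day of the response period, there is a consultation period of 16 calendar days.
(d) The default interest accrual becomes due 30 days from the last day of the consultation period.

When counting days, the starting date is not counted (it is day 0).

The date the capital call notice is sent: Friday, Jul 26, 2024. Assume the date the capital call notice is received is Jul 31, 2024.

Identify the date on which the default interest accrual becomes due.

The last day of the funding period: 15 calendar days after Jul 31, 2024 is Aug 15, 2024.
The last day of the response period: 86 calendar days after Aug 15, 2024 is Nov 9, 2024.
The last day of the consultation period: 16 calendar days after Nov 9, 2024 is Nov 25, 2024.
The date on which the default interest accrual becomes due: Nov 25, 2024 + 30 days = Dec 25, 2024.

Dec 25, 2024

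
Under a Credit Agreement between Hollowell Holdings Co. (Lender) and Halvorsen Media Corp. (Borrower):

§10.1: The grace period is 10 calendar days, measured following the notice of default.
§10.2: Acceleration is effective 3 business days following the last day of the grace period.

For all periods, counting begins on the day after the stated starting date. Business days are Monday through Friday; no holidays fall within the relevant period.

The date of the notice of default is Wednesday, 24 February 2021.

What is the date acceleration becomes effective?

10 March 2021

Adding 10 calendar days to 24 February 2021 gives 6 March 2021, which is the last day of the grace period.
The date acceleration becomes effective: counting 3 business days from Saturday, 6 March 2021 (Mar 8, Mar 9, Mar 10, skipping weekends) reaches Wednesday, 10 March 2021.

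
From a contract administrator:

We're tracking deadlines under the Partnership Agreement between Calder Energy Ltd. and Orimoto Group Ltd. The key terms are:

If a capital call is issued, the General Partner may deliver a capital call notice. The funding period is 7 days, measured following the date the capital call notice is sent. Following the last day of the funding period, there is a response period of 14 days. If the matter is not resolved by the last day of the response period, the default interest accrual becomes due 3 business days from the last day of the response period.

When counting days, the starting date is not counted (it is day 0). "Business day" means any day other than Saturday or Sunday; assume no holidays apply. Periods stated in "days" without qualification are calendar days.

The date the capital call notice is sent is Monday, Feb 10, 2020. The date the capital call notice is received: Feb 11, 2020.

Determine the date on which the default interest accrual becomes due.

Adding 7 calendar days to Feb 10, 2020 gives Feb 17, 2020, which is the last day of the funding period.
The last day of the response period: 14 calendar days after Feb 17, 2020 is Mar 2, 2020.
From Monday, Mar 2, 2020, 3 business days (Mar 3, Mar 4, Mar 5, skipping weekends) brings us to Thursday, Mar 5, 2020, which is the date on which the default interest accrual becomes due.

Mar 5, 2020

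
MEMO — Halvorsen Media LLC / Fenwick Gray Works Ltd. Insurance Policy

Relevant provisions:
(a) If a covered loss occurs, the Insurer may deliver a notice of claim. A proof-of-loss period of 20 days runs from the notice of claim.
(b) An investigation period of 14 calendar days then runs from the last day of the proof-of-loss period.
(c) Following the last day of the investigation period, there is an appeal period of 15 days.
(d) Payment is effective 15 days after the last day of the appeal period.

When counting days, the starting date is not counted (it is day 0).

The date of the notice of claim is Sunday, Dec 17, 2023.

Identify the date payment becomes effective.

Feb 19, 2024

The last day of the proof-of-loss period: Dec 17, 2023 + 20 days = Jan 6, 2024.
Adding 14 calendar days to Jan 6, 2024 gives Jan 20, 2024, which is the last day of the investigation period.
The last day of the appeal period: 15 calendar days after Jan 20, 2024 is Feb 4, 2024.
The date payment becomes effective: 15 calendar days after Feb 4, 2024 is Feb 19, 2024.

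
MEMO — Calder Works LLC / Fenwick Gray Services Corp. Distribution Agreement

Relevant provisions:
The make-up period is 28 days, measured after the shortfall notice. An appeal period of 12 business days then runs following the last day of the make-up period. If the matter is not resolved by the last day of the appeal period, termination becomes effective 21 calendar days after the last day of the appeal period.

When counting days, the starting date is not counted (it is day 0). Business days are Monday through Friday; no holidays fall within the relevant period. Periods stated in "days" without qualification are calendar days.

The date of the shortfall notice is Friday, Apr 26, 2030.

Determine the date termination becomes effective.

Jul 2, 2030

The last day of the make-up period: 28 calendar days after Apr 26, 2030 is May 24, 2030.
The last day of the appeal period: 12 business days after Friday, May 24, 2030, skipping weekends — May 27, May 28, May 29, May 30, …, Jun 7, Jun 10, Jun 11 — lands on Tuesday, Jun 11, 2030.
The date termination becomes effective: 21 calendar days after Jun 11, 2030 is Jul 2, 2030.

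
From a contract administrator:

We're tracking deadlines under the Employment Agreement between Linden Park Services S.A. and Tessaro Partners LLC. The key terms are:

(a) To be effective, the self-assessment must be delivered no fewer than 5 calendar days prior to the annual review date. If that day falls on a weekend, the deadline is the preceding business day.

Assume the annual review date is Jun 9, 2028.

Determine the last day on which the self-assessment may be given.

Counting back 5 calendar days from Jun 9, 2028 gives Jun 4, 2028. That is a Sunday, so the deadline moves back to Friday, Jun 2, 2028.

Jun 2, 2028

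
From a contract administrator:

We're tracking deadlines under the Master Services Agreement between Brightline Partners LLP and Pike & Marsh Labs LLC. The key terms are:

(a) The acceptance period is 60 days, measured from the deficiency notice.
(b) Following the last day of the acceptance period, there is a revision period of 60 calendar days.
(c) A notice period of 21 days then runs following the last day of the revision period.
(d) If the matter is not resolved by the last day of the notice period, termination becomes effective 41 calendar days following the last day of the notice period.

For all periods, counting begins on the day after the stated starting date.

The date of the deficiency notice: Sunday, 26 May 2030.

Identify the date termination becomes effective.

The last day of the acceptance period: 60 calendar days after 26 May 2030 is 25 July 2030.
The last day of the revision period: 60 calendar days after 25 July 2030 is 23 September 2030.
The last day of the notice period: 23 September 2030 + 21 days = 14 October 2030.
The date termination becomes effective: 14 October 2030 + 41 days = 24 November 2030.

24 November 2030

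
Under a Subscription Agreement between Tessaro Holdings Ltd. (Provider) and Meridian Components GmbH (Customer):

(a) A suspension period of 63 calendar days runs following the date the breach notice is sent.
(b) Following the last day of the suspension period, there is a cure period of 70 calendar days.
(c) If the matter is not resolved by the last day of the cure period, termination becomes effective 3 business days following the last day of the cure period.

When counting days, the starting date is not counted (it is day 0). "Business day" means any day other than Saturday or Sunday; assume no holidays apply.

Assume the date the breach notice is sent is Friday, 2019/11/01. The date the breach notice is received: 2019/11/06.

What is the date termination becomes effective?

2020/03/18

Adding 63 calendar days to 2019/11/01 gives 2020/01/03, which is the last day of the suspension period.
The last day of the cure period: 70 calendar days after 2020/01/03 is 2020/03/13.
The date termination becomes effective: counting 3 business days from Friday, 2020/03/13 (Mar 16, Mar 17, Mar 18, skipping weekends) reaches Wednesday, 2020/03/18.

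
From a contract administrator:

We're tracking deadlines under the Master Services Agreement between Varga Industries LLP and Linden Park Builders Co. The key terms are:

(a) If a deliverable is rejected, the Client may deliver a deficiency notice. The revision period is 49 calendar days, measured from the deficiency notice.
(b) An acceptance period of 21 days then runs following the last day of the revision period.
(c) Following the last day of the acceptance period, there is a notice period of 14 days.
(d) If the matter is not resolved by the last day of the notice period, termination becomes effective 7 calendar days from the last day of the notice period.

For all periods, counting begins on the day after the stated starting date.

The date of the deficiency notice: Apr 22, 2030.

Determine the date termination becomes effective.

Jul 22, 2030

The last day of the revision period: 49 calendar days after Apr 22, 2030 is Jun 10, 2030.
Adding 21 calendar days to Jun 10, 2030 gives Jul 1, 2030, which is the last day of the acceptance period.
The last day of the notice period: 14 calendar days after Jul 1, 2030 is Jul 15, 2030.
The date termination becomes effective: Jul 15, 2030 + 7 days = Jul 22, 2030.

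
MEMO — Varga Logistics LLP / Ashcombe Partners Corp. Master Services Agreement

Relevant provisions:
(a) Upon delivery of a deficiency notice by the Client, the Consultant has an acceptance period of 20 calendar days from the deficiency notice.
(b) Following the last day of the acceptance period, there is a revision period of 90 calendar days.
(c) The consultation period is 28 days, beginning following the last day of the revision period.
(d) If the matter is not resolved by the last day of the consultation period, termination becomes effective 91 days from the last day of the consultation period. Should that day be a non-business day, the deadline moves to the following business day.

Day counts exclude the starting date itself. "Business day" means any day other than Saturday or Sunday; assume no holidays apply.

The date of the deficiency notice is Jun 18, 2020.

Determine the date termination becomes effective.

The last day of the acceptance period: Jun 18, 2020 + 20 days = Jul 8, 2020.
The last day of the revision period: Jul 8, 2020 + 90 days = Oct 6, 2020.
The last day of the consultation period: Oct 6, 2020 + 28 days = Nov 3, 2020.
The date termination becomes effective: 91 calendar days after Nov 3, 2020 is Feb 2, 2021. Feb 2, 2021 is a Tuesday, so no roll-forward applies.

Feb 2, 2021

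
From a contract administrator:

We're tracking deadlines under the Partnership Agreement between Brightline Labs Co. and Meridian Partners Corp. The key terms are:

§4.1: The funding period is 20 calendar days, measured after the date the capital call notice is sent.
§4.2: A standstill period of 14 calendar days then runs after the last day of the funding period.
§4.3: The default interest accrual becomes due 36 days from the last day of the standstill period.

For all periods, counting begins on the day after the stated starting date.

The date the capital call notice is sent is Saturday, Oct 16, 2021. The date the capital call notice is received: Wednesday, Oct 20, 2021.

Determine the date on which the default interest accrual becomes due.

The last day of the funding period: 20 calendar days after Oct 16, 2021 is Nov 5, 2021.
Adding 14 calendar days to Nov 5, 2021 gives Nov 19, 2021, which is the last day of the standstill period.
Adding 36 calendar days to Nov 19, 2021 gives Dec 25, 2021, which is the date on which the default interest accrual becomes due.

Dec 25, 2021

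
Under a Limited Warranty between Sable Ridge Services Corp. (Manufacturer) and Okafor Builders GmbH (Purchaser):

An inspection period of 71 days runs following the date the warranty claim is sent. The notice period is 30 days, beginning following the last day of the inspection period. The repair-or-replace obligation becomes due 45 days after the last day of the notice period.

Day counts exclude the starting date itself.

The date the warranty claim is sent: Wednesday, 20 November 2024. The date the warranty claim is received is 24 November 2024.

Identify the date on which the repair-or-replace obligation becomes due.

15 April 2025

Adding 71 calendar days to 20 November 2024 gives 30 January 2025, which is the last day of the inspection period.
The last day of the notice period: 30 January 2025 + 30 days = 1 March 2025.
Adding 45 calendar days to 1 March 2025 gives 15 April 2025, which is the date on which the repair-or-replace obligation becomes due.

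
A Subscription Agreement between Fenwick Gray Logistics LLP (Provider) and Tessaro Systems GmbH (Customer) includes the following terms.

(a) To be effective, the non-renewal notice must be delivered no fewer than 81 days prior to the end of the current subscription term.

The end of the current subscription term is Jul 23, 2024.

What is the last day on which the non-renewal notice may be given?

Counting back 81 calendar days from Jul 23, 2024 gives May 3, 2024.

May 3, 2024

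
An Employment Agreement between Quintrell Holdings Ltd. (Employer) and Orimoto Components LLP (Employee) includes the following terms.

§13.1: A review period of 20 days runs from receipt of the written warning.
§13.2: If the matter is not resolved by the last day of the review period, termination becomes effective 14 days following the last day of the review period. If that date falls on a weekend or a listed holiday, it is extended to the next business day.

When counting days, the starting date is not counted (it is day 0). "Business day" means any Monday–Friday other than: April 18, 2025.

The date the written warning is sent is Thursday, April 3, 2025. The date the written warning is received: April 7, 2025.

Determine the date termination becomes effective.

Adding 20 calendar days to April 7, 2025 gives April 27, 2025, which is the last day of the review period.
Adding 14 calendar days to April 27, 2025 gives May 11, 2025, which is the date termination becomes effective. That falls on a Sunday, so it rolls to the next business day, Monday, May 12, 2025.

May 12, 2025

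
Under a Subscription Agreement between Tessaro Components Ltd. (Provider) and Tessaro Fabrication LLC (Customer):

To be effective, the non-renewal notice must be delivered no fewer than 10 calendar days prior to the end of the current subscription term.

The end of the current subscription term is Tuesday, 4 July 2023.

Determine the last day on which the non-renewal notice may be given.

24 June 2023

Counting back 10 calendar days from 4 July 2023 gives 24 June 2023.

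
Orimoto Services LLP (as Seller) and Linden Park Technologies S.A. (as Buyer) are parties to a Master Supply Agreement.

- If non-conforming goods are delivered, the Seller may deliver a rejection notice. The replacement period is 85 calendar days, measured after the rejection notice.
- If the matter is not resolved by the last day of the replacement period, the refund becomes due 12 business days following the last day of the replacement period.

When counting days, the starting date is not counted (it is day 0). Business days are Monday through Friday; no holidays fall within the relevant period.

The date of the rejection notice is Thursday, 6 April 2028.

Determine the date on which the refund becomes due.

The last day of the replacement period: 6 April 2028 + 85 days = 30 June 2028.
The date on which the refund becomes due: counting 12 business days from Friday, 30 June 2028 (Jul 3, Jul 4, Jul 5, Jul 6, …, Jul 14, Jul 17, Jul 18, skipping weekends) reaches Tuesday, 18 July 2028.

18 July 2028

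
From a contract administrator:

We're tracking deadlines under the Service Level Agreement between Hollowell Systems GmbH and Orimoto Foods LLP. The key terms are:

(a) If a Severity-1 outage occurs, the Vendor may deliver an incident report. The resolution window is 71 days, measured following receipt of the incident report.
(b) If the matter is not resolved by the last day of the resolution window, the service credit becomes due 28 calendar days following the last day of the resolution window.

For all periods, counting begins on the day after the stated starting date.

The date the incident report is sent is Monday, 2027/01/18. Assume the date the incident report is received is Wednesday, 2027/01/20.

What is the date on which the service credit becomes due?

Adding 71 calendar days to 2027/01/20 gives 2027/04/01, which is the last day of the resolution window.
The date on which the service credit becomes due: 28 calendar days after 2027/04/01 is 2027/04/29.

2027/04/29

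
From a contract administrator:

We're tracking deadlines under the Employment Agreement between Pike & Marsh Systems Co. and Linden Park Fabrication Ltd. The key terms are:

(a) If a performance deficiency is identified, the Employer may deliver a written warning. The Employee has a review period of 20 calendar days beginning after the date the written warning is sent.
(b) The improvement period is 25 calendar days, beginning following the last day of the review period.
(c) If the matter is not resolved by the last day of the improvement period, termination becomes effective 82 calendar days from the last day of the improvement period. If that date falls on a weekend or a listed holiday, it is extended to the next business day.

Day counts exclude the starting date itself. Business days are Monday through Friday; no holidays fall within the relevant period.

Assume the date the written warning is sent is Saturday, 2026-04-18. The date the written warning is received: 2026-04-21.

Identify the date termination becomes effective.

The last day of the review period: 2026-04-18 + 20 days = 2026-05-08.
The last day of the improvement period: 25 calendar days after 2026-05-08 is 2026-06-02.
The date termination becomes effective: 82 calendar days after 2026-06-02 is 2026-08-23. That falls on a Sunday, so it rolls to the next business day, Monday, 2026-08-24.

2026-08-24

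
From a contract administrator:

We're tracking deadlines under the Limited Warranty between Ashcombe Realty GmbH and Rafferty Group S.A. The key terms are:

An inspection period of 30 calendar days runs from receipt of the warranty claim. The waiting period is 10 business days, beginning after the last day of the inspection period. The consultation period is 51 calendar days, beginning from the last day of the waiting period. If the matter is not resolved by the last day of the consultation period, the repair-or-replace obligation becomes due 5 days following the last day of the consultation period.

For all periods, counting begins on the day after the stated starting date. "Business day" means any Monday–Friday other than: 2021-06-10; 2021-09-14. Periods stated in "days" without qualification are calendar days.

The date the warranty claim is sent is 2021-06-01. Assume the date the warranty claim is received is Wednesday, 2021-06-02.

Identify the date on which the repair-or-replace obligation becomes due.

Adding 30 calendar days to 2021-06-02 gives 2021-07-02, which is the last day of the inspection period.
From Friday, 2021-07-02, 10 business days (Jul 5, Jul 6, Jul 7, Jul 8, Jul 9, Jul 12, Jul 13, Jul 14, Jul 15, Jul 16, skipping weekends) brings us to Friday, 2021-07-16, which is the last day of the waiting period.
The last day of the consultation period: 2021-07-16 + 51 days = 2021-09-05.
The date on which the repair-or-replace obligation becomes due: 5 calendar days after 2021-09-05 is 2021-09-10.

2021-09-10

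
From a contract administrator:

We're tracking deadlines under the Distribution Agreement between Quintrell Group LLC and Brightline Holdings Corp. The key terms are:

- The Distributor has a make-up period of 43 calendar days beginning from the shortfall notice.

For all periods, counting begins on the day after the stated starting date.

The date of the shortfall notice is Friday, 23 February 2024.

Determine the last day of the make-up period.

The last day of the make-up period: 23 February 2024 + 43 days = 6 April 2024.

6 April 2024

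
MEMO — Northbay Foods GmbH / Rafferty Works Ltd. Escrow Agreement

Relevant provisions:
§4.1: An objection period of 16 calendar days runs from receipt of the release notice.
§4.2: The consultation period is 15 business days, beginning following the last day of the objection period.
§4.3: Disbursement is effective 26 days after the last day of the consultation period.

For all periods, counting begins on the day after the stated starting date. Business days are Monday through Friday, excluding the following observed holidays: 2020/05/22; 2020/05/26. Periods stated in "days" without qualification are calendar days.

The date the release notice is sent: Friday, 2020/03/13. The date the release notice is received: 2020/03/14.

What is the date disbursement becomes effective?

2020/05/16

The last day of the objection period: 2020/03/14 + 16 days = 2020/03/30.
The last day of the consultation period: 15 business days after Monday, 2020/03/30, skipping weekends — Mar 31, Apr 1, Apr 2, Apr 3, …, Apr 16, Apr 17, Apr 20 — lands on Monday, 2020/04/20.
The date disbursement becomes effective: 2020/04/20 + 26 days = 2020/05/16.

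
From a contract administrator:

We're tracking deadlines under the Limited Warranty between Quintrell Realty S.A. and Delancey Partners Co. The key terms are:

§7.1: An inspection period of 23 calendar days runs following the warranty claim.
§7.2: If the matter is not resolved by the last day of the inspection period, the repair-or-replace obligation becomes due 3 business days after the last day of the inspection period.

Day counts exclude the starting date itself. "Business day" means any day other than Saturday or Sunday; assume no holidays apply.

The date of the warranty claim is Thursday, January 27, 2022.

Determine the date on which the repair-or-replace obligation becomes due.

The last day of the inspection period: January 27, 2022 + 23 days = February 19, 2022.
The date on which the repair-or-replace obligation becomes due: counting 3 business days from Saturday, February 19, 2022 (Feb 21, Feb 22, Feb 23, skipping weekends) reaches Wednesday, February 23, 2022.

February 23, 2022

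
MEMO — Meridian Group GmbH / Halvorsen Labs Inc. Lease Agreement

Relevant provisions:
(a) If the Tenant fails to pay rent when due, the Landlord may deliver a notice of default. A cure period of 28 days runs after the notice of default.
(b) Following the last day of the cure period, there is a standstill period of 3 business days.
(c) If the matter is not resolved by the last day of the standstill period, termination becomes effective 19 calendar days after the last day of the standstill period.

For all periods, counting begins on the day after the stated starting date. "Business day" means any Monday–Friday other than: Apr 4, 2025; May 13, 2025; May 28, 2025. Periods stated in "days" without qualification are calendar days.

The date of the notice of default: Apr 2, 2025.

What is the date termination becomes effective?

Adding 28 calendar days to Apr 2, 2025 gives Apr 30, 2025, which is the last day of the cure period.
The last day of the standstill period: 3 business days after Wednesday, Apr 30, 2025, skipping weekends — May 1, May 2, May 5 — lands on Monday, May 5, 2025.
Adding 19 calendar days to May 5, 2025 gives May 24, 2025, which is the date termination becomes effective.

May 24, 2025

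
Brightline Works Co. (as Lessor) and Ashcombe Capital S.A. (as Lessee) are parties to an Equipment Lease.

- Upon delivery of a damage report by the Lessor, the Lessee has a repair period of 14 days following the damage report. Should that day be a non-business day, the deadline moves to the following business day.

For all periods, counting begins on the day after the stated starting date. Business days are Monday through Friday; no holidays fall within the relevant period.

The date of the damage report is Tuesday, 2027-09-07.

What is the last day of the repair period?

Adding 14 calendar days to 2027-09-07 gives 2027-09-21, which is the last day of the repair period. 2027-09-21 is a Tuesday, so no roll-forward applies.

2027-09-21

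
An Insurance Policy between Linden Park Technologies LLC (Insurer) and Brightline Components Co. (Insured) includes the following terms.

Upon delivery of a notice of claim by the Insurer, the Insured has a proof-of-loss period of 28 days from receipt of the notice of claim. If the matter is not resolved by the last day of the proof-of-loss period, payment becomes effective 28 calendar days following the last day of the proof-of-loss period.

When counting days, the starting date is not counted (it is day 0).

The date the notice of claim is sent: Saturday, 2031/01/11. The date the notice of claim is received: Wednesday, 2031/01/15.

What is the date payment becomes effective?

The last day of the proof-of-loss period: 2031/01/15 + 28 days = 2031/02/12.
Adding 28 calendar days to 2031/02/12 gives 2031/03/12, which is the date payment becomes effective.

2031/03/12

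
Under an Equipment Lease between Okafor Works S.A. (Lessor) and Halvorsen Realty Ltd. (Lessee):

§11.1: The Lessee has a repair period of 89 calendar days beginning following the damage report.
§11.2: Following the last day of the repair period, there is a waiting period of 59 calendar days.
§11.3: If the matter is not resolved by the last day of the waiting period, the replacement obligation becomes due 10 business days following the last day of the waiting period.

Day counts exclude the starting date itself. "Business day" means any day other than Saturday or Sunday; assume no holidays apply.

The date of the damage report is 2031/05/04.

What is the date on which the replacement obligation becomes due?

2031/10/13

The last day of the repair period: 89 calendar days after 2031/05/04 is 2031/08/01.
Adding 59 calendar days to 2031/08/01 gives 2031/09/29, which is the last day of the waiting period.
From Monday, 2031/09/29, 10 business days (Sep 30, Oct 1, Oct 2, Oct 3, Oct 6, Oct 7, Oct 8, Oct 9, Oct 10, Oct 13, skipping weekends) brings us to Monday, 2031/10/13, which is the date on which the replacement obligation becomes due.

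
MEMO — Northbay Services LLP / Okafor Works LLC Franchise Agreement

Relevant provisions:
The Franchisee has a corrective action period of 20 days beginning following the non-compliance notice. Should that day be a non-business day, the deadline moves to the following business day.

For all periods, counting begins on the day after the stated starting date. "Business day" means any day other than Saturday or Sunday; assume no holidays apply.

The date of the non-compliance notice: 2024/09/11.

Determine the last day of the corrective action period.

2024/10/01

The last day of the corrective action period: 20 calendar days after 2024/09/11 is 2024/10/01. 2024/10/01 is a Tuesday, so no roll-forward applies.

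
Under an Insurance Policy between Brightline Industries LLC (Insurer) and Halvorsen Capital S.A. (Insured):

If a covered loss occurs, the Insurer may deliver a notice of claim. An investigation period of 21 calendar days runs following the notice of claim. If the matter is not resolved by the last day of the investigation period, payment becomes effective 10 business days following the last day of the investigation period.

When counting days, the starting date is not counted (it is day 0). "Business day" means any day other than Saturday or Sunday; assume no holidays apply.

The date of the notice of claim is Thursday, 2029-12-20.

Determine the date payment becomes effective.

Adding 21 calendar days to 2029-12-20 gives 2030-01-10, which is the last day of the investigation period.
The date payment becomes effective: counting 10 business days from Thursday, 2030-01-10 (Jan 11, Jan 14, Jan 15, Jan 16, Jan 17, Jan 18, Jan 21, Jan 22, Jan 23, Jan 24, skipping weekends) reaches Thursday, 2030-01-24.

2030-01-24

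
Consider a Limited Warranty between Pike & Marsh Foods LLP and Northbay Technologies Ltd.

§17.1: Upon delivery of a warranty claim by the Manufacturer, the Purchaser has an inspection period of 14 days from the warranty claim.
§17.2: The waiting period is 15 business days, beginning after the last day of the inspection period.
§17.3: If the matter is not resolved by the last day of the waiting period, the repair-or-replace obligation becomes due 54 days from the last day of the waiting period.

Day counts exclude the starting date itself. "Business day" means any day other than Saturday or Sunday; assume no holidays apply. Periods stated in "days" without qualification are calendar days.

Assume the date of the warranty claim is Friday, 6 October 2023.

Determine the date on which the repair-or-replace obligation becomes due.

Adding 14 calendar days to 6 October 2023 gives 20 October 2023, which is the last day of the inspection period.
The last day of the waiting period: 15 business days after Friday, 20 October 2023, skipping weekends — Oct 23, Oct 24, Oct 25, Oct 26, …, Nov 8, Nov 9, Nov 10 — lands on Friday, 10 November 2023.
The date on which the repair-or-replace obligation becomes due: 10 November 2023 + 54 days = 3 January 2024.

3 January 2024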